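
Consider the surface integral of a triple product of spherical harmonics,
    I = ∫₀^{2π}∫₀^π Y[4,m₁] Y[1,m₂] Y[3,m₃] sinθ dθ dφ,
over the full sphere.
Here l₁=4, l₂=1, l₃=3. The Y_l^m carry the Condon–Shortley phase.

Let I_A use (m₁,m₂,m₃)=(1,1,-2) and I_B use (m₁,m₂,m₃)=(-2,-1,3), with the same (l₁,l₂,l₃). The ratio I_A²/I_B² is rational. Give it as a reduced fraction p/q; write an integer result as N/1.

3/1

Same 4,1,3: normalisation and zero-m 3j drop out of the ratio.
A: Δ: 2! 6! 0! / 9! → 1/252; sum: t=2:+1/240 = 1/240; 3j²(4 1 3; 1 1 -2) = Δ·Π!·Σ² = 1/84  (sign -1)
B: Δ: 2! 6! 0! / 9! → 1/252; sum: t=0:+1/1440 = 1/1440; 3j²(4 1 3; -2 -1 3) = Δ·Π!·Σ² = 1/252  (sign +1)
I_A²/I_B² = (1/84)/(1/252) = 3/1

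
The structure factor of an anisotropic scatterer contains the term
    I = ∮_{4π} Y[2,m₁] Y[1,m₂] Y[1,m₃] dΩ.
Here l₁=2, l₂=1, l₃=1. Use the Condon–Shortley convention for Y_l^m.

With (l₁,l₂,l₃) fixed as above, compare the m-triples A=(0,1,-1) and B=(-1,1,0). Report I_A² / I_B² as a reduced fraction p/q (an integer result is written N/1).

1/3

Shared (l₁,l₂,l₃)=(2,1,1): N and (l;000)² cancel in I_A²/I_B².
A: Δ = 2!·2!·0!/5! = 1/30; Racah Σ t=2..2: t=2:+1/4 = 1/4; ⇒ 3j(2 1 1; 0 1 -1)² = 1/30, sgn +1
B: Δ = 2!·2!·0!/5! = 1/30; Racah Σ t=2..2: t=2:+1/2 = 1/2; ⇒ 3j(2 1 1; -1 1 0)² = 1/10, sgn -1
I_A²/I_B² = (1/30)/(1/10) = 1/3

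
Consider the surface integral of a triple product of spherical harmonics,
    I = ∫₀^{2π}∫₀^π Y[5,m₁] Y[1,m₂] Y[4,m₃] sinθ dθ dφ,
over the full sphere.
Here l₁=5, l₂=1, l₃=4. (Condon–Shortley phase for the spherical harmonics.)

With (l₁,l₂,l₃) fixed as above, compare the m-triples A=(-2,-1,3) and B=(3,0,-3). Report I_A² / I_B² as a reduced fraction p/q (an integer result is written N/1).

Same 5,1,4: normalisation and zero-m 3j drop out of the ratio.
A: Δ: 2! 8! 0! / 11! → 1/495; sum: t=0:+1/10080 = 1/10080; 3j²(5 1 4; -2 -1 3) = Δ·Π!·Σ² = 1/165  (sign -1)
B: Δ: 2! 8! 0! / 11! → 1/495; sum: t=1:−1/5040 = -1/5040; 3j²(5 1 4; 3 0 -3) = Δ·Π!·Σ² = 16/495  (sign +1)
I_A²/I_B² = (1/165)/(16/495) = 3/16

3/16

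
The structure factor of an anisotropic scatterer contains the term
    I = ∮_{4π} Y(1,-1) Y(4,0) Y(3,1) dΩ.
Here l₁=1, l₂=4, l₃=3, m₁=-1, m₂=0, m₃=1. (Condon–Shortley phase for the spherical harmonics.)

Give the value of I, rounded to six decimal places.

0.150786

m-sum 0 ✓  L=8 even ✓  3≤3≤5 ✓
Π(2lᵢ+1) = 3×9×7 = 189
triangle coeff Δ(1,4,3) = 1/252
Σ_t [1,1]: t=1:−1/36 = -1/36
(3j)²=4/63 [(1 4 3; 0 0 0)], sign=+1
Σ_t [2,2]: t=2:+1/96 = 1/96
(3j)²=1/42 [(1 4 3; -1 0 1)], sign=+1
⇒ 4πI² = 2/7
I = (+1)√(2/7/(4π)) = 0.15078601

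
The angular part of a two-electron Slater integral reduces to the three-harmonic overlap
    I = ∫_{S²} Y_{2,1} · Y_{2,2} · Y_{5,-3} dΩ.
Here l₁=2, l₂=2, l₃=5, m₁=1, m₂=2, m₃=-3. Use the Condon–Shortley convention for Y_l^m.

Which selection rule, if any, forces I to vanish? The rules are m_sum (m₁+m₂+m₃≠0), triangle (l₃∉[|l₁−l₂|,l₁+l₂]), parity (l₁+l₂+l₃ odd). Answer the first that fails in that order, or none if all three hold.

triangle

Σmᵢ = 0  ✓
l₃∈[|l₁−l₂|,l₁+l₂]=[0,4], have l₃=5  ✗
Σlᵢ = 9 ⇒ odd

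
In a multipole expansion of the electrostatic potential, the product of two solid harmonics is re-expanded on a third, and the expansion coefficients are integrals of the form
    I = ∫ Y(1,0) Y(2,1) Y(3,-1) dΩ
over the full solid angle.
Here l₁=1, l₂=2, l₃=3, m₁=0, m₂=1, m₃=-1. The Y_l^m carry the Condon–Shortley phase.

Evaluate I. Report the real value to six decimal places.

-0.233597

Rules hold: Σm=0, L=6 even, 1≤3≤3.
N = 3·5·7 = 105
Δ = 0!·2!·4!/7! = 1/105
Racah Σ t=0..0: t=0:+1/4 = 1/4
⇒ 3j(1 2 3; 0 0 0)² = 3/35, sgn -1
Racah Σ t=0..0: t=0:+1/6 = 1/6
⇒ 3j(1 2 3; 0 1 -1)² = 8/105, sgn +1
4πI² = N·(3j₀)²·(3jₘ)² = 24/35
I = -1·√(0.685714/4π) = -0.23359668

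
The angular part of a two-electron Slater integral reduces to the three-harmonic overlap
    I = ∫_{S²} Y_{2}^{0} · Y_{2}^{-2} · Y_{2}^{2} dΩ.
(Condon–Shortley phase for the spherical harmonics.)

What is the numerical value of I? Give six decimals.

Checks pass: Σm=0; 6 even; l₃=2∈[0,4].
(2·2+1)(2·2+1)(2·2+1) = 125
Δ: 2! 2! 2! / 7! → 1/630
sum: t=0:+1/8 t=1:−1/1 t=2:+1/8 = -3/4
3j²(2 2 2; 0 0 0) = Δ·Π!·Σ² = 2/35  (sign -1)
sum: t=0:+1/8 = 1/8
3j²(2 2 2; 0 -2 2) = Δ·Π!·Σ² = 2/35  (sign +1)
combine: 4πI² = 125·2/35·2/35 = 20/49
take √, sign -1: I = -0.18022375

-0.180224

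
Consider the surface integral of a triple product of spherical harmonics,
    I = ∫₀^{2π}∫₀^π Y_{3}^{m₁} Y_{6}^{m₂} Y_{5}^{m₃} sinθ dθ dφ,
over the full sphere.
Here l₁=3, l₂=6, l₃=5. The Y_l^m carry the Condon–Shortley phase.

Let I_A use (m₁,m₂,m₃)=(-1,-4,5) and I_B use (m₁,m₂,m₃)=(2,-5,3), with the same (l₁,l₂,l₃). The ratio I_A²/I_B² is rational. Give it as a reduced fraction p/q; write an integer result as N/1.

9/11

Same 3,6,5: normalisation and zero-m 3j drop out of the ratio.
A: Δ: 4! 2! 8! / 15! → 1/675675; sum: t=2:+1/322560 = 1/322560; 3j²(3 6 5; -1 -4 5) = Δ·Π!·Σ² = 18/1001  (sign +1)
B: Δ: 4! 2! 8! / 15! → 1/675675; sum: t=0:+1/120960 t=1:−1/483840 = 1/161280; 3j²(3 6 5; 2 -5 3) = Δ·Π!·Σ² = 2/91  (sign +1)
I_A²/I_B² = (18/1001)/(2/91) = 9/11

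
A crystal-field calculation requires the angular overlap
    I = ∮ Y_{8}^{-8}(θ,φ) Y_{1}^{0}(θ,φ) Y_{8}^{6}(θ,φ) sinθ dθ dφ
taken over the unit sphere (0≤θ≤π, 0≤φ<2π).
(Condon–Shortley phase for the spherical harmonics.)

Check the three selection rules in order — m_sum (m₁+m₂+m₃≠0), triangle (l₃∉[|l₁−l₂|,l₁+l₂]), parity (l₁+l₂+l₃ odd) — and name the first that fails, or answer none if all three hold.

m_sum

Σmᵢ = -2  ✗
l₃∈[|l₁−l₂|,l₁+l₂]=[7,9], have l₃=8
Σlᵢ = 17 ⇒ odd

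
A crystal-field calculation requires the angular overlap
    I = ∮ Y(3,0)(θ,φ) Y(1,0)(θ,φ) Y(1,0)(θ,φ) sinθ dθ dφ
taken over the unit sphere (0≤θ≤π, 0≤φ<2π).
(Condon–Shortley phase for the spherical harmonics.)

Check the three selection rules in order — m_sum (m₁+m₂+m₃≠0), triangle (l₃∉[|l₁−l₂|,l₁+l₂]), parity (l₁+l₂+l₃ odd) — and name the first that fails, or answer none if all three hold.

triangle

azimuthal sum: 0 + 0 + 0 = 0  ✓
2 ≤ 1 ≤ 4 (triangle on l)  ✗
L = 3 + 1 + 1 = 5 (odd)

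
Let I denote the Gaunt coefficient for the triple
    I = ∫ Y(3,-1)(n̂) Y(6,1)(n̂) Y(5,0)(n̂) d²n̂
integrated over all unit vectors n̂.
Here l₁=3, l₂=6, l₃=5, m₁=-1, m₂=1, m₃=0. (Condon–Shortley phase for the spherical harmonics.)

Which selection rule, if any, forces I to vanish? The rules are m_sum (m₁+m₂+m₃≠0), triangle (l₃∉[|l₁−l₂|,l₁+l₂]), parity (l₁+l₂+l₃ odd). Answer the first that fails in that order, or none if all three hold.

none

azimuthal sum: -1 + 1 + 0 = 0  ✓
3 ≤ 5 ≤ 9 (triangle on l)  ✓
L = 3 + 6 + 5 = 14 (even)  ✓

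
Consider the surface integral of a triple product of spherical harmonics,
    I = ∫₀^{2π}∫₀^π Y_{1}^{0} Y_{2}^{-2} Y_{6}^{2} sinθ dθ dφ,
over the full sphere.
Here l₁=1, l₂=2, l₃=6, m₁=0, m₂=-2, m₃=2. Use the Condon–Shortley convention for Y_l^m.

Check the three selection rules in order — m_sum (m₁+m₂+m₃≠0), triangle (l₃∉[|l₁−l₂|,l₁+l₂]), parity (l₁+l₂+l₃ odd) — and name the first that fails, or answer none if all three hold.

Σmᵢ = 0  ✓
l₃∈[|l₁−l₂|,l₁+l₂]=[1,3], have l₃=6  ✗
Σlᵢ = 9 ⇒ odd

triangle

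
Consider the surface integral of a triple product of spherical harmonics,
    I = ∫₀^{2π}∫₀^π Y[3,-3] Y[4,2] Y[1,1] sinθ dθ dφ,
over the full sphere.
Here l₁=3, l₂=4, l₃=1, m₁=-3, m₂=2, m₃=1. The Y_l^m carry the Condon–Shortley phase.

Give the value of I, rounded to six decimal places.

m-sum 0 ✓  L=8 even ✓  1≤1≤7 ✓
Π(2lᵢ+1) = 7×9×3 = 189
triangle coeff Δ(3,4,1) = 1/252
Σ_t [3,3]: t=3:−1/36 = -1/36
(3j)²=4/63 [(3 4 1; 0 0 0)], sign=+1
Σ_t [6,6]: t=6:+1/1440 = 1/1440
(3j)²=1/252 [(3 4 1; -3 2 1)], sign=+1
⇒ 4πI² = 1/21
I = (+1)√(1/21/(4π)) = 0.06155813

0.061558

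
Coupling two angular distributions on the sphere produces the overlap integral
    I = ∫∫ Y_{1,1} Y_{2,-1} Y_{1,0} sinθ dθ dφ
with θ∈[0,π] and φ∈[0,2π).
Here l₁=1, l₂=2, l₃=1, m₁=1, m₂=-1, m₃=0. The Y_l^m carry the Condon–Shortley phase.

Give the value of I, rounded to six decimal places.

-0.218510

m-sum 0 ✓  L=4 even ✓  1≤1≤3 ✓
Π(2lᵢ+1) = 3×5×3 = 45
triangle coeff Δ(1,2,1) = 1/30
Σ_t [1,1]: t=1:−1/1 = -1/1
(3j)²=2/15 [(1 2 1; 0 0 0)], sign=+1
Σ_t [0,0]: t=0:+1/2 = 1/2
(3j)²=1/10 [(1 2 1; 1 -1 0)], sign=-1
⇒ 4πI² = 3/5
I = (-1)√(3/5/(4π)) = -0.21850969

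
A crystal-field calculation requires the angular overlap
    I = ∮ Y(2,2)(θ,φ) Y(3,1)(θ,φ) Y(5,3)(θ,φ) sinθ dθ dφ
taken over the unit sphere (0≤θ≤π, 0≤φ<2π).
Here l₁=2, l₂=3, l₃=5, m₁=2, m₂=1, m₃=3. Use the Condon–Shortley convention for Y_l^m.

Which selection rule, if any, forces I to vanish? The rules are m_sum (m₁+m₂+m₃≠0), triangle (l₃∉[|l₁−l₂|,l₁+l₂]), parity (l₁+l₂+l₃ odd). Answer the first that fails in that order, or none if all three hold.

m_sum

azimuthal sum: 2 + 1 + 3 = 6  ✗
1 ≤ 5 ≤ 5 (triangle on l)
L = 2 + 3 + 5 = 10 (even)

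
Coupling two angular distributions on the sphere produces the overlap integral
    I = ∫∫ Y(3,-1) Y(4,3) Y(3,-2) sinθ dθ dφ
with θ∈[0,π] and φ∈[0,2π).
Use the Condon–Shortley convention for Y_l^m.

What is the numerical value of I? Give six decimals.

Checks pass: Σm=0; 10 even; l₃=3∈[1,7].
(2·3+1)(2·4+1)(2·3+1) = 441
Δ: 4! 2! 4! / 11! → 1/34650
sum: t=1:−1/72 t=2:+1/16 t=3:−1/72 = 5/144
3j²(3 4 3; 0 0 0) = Δ·Π!·Σ² = 2/77  (sign -1)
sum: t=3:−1/144 t=4:+1/288 = -1/288
3j²(3 4 3; -1 3 -2) = Δ·Π!·Σ² = 1/99  (sign +1)
combine: 4πI² = 441·2/77·1/99 = 14/121
take √, sign -1: I = -0.09595473

-0.095955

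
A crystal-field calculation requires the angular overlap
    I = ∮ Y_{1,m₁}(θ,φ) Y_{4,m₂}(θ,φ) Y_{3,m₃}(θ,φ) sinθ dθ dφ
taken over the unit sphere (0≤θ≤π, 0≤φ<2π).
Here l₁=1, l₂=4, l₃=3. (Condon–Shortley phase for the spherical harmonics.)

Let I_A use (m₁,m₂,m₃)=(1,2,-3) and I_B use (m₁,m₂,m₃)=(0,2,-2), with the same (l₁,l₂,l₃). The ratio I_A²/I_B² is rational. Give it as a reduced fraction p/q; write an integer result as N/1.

Shared (l₁,l₂,l₃)=(1,4,3): N and (l;000)² cancel in I_A²/I_B².
A: Δ = 2!·0!·6!/9! = 1/252; Racah Σ t=0..0: t=0:+1/1440 = 1/1440; ⇒ 3j(1 4 3; 1 2 -3)² = 1/252, sgn +1
B: Δ = 2!·0!·6!/9! = 1/252; Racah Σ t=1..1: t=1:−1/120 = -1/120; ⇒ 3j(1 4 3; 0 2 -2)² = 1/21, sgn +1
I_A²/I_B² = (1/252)/(1/21) = 1/12

1/12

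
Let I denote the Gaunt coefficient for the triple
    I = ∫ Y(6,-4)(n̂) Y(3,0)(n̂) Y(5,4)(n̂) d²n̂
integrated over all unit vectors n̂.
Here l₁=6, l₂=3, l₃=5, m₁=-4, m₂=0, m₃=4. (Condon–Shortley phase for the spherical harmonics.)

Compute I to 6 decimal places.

-0.139560

Checks pass: Σm=0; 14 even; l₃=5∈[3,9].
(2·6+1)(2·3+1)(2·5+1) = 1001
Δ: 4! 8! 2! / 15! → 1/675675
sum: t=1:−1/8640 t=2:+1/2304 t=3:−1/8640 = 7/34560
3j²(6 3 5; 0 0 0) = Δ·Π!·Σ² = 7/429  (sign -1)
sum: t=2:+1/161280 t=3:−1/60480 = -1/96768
3j²(6 3 5; -4 0 4) = Δ·Π!·Σ² = 15/1001  (sign +1)
combine: 4πI² = 1001·7/429·15/1001 = 35/143
take √, sign -1: I = -0.13956004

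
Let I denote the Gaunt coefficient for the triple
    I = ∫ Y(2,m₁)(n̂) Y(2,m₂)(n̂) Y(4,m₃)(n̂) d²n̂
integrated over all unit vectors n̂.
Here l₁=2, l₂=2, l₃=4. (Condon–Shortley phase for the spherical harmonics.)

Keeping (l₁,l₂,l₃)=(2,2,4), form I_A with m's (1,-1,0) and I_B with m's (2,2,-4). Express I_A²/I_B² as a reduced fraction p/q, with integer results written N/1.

l's match ⇒ only the (l;m) 3-j factors differ between A and B.
A: triangle coeff Δ(2,2,4) = 1/630; Σ_t [0,0]: t=0:+1/36 = 1/36; (3j)²=8/315 [(2 2 4; 1 -1 0)], sign=+1
B: triangle coeff Δ(2,2,4) = 1/630; Σ_t [0,0]: t=0:+1/576 = 1/576; (3j)²=1/9 [(2 2 4; 2 2 -4)], sign=+1
I_A²/I_B² = (8/315)/(1/9) = 8/35

8/35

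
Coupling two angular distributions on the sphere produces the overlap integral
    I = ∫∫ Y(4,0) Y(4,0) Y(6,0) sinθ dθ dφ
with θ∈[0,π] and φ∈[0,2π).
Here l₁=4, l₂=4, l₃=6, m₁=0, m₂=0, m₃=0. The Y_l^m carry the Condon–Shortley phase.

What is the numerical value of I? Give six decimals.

0.142253

Rules hold: Σm=0, L=14 even, 0≤6≤8.
N = 9·9·13 = 1053
Δ = 2!·6!·6!/15! = 1/1261260
Racah Σ t=0..2: t=0:+1/4608 t=1:−1/1296 t=2:+1/4608 = -7/20736
⇒ 3j(4 4 6; 0 0 0)² = 20/1287, sgn -1
(m-triple is (0,0,0) — same symbol as above.)
4πI² = N·(3j₀)²·(3jₘ)² = 400/1573
I = +1·√(0.254291/4π) = 0.14225276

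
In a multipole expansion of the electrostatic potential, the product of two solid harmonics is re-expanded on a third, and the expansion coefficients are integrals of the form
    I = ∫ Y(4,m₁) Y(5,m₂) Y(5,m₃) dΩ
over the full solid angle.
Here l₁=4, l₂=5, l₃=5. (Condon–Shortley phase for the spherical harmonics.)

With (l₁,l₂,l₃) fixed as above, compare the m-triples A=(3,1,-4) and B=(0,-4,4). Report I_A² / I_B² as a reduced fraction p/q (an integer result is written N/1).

5/3

l's match ⇒ only the (l;m) 3-j factors differ between A and B.
A: triangle coeff Δ(4,5,5) = 1/3153150; Σ_t [0,1]: t=0:+1/103680 t=1:−1/17280 = -1/20736; (3j)²=10/429 [(4 5 5; 3 1 -4)], sign=+1
B: triangle coeff Δ(4,5,5) = 1/3153150; Σ_t [0,1]: t=0:+1/69120 t=1:−1/25920 = -1/41472; (3j)²=2/143 [(4 5 5; 0 -4 4)], sign=+1
I_A²/I_B² = (10/429)/(2/143) = 5/3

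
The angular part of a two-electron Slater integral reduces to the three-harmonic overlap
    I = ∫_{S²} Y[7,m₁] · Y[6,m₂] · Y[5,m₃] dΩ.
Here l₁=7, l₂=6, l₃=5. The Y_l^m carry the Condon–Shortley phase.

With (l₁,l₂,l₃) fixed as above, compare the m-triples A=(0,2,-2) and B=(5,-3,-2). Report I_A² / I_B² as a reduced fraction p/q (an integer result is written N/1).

23534/27753

l's match ⇒ only the (l;m) 3-j factors differ between A and B.
A: triangle coeff Δ(7,6,5) = 1/174594420; Σ_t [4,7]: t=4:+1/497664 t=5:−1/207360 t=6:+1/691200 t=7:−1/21772800 = -41/29030400; (3j)²=11767/1385670 [(7 6 5; 0 2 -2)], sign=+1
B: triangle coeff Δ(7,6,5) = 1/174594420; Σ_t [0,2]: t=0:+1/11612160 t=1:−1/2419200 t=2:+1/6220800 = -29/174182400; (3j)²=841/83980 [(7 6 5; 5 -3 -2)], sign=+1
I_A²/I_B² = (11767/1385670)/(841/83980) = 23534/27753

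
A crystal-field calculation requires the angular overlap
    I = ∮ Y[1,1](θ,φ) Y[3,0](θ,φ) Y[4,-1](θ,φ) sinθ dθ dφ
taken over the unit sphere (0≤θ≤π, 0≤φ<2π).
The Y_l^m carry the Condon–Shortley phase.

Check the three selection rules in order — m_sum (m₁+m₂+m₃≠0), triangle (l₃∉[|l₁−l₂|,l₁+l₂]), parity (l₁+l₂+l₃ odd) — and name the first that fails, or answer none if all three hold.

none

Σmᵢ = 0  ✓
l₃∈[|l₁−l₂|,l₁+l₂]=[2,4], have l₃=4  ✓
Σlᵢ = 8 ⇒ even  ✓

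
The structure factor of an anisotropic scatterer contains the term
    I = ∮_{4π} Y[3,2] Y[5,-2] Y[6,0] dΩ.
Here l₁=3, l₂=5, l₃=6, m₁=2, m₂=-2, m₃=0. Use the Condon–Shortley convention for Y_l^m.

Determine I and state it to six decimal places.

-0.165130

Checks pass: Σm=0; 14 even; l₃=6∈[2,8].
(2·3+1)(2·5+1)(2·6+1) = 1001
Δ: 2! 4! 8! / 15! → 1/675675
sum: t=0:+1/8640 t=1:−1/2304 t=2:+1/8640 = -7/34560
3j²(3 5 6; 0 0 0) = Δ·Π!·Σ² = 7/429  (sign -1)
sum: t=0:+1/8640 t=1:−1/34560 = 1/11520
3j²(3 5 6; 2 -2 0) = Δ·Π!·Σ² = 3/143  (sign +1)
combine: 4πI² = 1001·7/429·3/143 = 49/143
take √, sign -1: I = -0.16512966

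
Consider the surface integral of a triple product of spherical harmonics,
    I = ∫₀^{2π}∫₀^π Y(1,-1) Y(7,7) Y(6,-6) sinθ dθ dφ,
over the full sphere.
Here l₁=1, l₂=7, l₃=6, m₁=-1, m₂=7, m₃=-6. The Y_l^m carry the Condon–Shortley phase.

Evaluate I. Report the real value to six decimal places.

-0.333779

m-sum 0 ✓  L=14 even ✓  6≤6≤8 ✓
Π(2lᵢ+1) = 3×15×13 = 585
triangle coeff Δ(1,7,6) = 1/1365
Σ_t [1,1]: t=1:−1/518400 = -1/518400
(3j)²=7/195 [(1 7 6; 0 0 0)], sign=-1
Σ_t [2,2]: t=2:+1/958003200 = 1/958003200
(3j)²=1/15 [(1 7 6; -1 7 -6)], sign=+1
⇒ 4πI² = 7/5
I = (-1)√(7/5/(4π)) = -0.33377906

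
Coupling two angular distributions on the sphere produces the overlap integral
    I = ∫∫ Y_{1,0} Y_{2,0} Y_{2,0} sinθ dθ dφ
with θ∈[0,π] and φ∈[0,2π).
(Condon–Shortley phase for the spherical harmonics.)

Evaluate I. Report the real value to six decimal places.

Σlᵢ=5 odd — θ-integrand is odd under cosθ→−cosθ; I=0

0.000000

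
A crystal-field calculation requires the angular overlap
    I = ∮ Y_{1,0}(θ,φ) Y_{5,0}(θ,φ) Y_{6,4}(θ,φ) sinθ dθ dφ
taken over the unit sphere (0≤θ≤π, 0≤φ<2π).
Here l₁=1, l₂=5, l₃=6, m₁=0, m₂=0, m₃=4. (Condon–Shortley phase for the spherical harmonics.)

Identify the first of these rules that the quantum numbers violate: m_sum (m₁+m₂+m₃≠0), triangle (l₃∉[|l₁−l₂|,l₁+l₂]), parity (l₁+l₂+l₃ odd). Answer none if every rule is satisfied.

m₁+m₂+m₃ = 0 + 0 + 4 = 4  ✗
triangle: |1−5|=4 ≤ l₃=6 ≤ 1+5=6
parity: l₁+l₂+l₃ = 12 is even

m_sum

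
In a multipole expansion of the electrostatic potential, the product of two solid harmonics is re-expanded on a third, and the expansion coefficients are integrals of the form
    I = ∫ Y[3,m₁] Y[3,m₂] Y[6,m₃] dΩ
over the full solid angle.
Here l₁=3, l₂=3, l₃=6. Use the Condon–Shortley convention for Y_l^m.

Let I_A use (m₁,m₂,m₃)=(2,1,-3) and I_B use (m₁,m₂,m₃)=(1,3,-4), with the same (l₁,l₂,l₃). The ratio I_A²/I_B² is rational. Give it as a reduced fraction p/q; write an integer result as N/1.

Same 3,3,6: normalisation and zero-m 3j drop out of the ratio.
A: Δ: 0! 6! 6! / 13! → 1/12012; sum: t=0:+1/5760 = 1/5760; 3j²(3 3 6; 2 1 -3) = Δ·Π!·Σ² = 9/286  (sign -1)
B: Δ: 0! 6! 6! / 13! → 1/12012; sum: t=0:+1/34560 = 1/34560; 3j²(3 3 6; 1 3 -4) = Δ·Π!·Σ² = 5/286  (sign +1)
I_A²/I_B² = (9/286)/(5/286) = 9/5

9/5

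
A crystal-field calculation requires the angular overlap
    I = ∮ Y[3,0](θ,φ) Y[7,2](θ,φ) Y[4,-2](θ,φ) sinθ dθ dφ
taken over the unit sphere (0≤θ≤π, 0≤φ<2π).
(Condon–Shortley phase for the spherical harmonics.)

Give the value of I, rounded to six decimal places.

0.195286

Rules hold: Σm=0, L=14 even, 4≤4≤10.
N = 7·15·9 = 945
Δ = 6!·0!·8!/15! = 1/45045
Racah Σ t=3..3: t=3:−1/20736 = -1/20736
⇒ 3j(3 7 4; 0 0 0)² = 35/1287, sgn -1
Racah Σ t=3..3: t=3:−1/51840 = -1/51840
⇒ 3j(3 7 4; 0 2 -2)² = 8/429, sgn -1
4πI² = N·(3j₀)²·(3jₘ)² = 9800/20449
I = +1·√(0.479241/4π) = 0.19528643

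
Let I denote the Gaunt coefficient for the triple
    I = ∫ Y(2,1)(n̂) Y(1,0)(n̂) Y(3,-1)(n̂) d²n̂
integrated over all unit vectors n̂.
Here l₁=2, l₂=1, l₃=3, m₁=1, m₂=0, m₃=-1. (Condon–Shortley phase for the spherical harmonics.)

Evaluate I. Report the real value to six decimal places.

-0.233597

Rules hold: Σm=0, L=6 even, 1≤3≤3.
N = 5·3·7 = 105
Δ = 0!·4!·2!/7! = 1/105
Racah Σ t=0..0: t=0:+1/4 = 1/4
⇒ 3j(2 1 3; 0 0 0)² = 3/35, sgn -1
Racah Σ t=0..0: t=0:+1/6 = 1/6
⇒ 3j(2 1 3; 1 0 -1)² = 8/105, sgn +1
4πI² = N·(3j₀)²·(3jₘ)² = 24/35
I = -1·√(0.685714/4π) = -0.23359668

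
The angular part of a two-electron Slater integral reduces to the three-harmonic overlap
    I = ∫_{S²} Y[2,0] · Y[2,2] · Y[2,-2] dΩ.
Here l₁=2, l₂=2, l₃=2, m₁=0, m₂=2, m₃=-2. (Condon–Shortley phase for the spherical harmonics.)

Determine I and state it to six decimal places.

Checks pass: Σm=0; 6 even; l₃=2∈[0,4].
(2·2+1)(2·2+1)(2·2+1) = 125
Δ: 2! 2! 2! / 7! → 1/630
sum: t=0:+1/8 t=1:−1/1 t=2:+1/8 = -3/4
3j²(2 2 2; 0 0 0) = Δ·Π!·Σ² = 2/35  (sign -1)
sum: t=2:+1/8 = 1/8
3j²(2 2 2; 0 2 -2) = Δ·Π!·Σ² = 2/35  (sign +1)
combine: 4πI² = 125·2/35·2/35 = 20/49
take √, sign -1: I = -0.18022375

-0.180224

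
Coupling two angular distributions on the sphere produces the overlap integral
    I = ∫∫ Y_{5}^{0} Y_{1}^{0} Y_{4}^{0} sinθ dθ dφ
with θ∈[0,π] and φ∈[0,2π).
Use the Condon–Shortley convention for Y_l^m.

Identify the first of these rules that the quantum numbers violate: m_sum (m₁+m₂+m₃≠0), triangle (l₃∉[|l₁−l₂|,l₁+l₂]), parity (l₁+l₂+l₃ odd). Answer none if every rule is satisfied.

m₁+m₂+m₃ = 0 + 0 + 0 = 0  ✓
triangle: |5−1|=4 ≤ l₃=4 ≤ 5+1=6  ✓
parity: l₁+l₂+l₃ = 10 is even  ✓

none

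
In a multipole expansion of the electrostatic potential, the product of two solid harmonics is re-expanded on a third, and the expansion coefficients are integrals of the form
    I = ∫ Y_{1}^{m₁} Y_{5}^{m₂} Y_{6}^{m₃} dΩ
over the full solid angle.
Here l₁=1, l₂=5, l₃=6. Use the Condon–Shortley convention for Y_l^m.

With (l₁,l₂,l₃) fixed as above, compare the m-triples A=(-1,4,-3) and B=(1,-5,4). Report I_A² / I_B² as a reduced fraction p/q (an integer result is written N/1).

Shared (l₁,l₂,l₃)=(1,5,6): N and (l;000)² cancel in I_A²/I_B².
A: Δ = 0!·2!·10!/13! = 1/858; Racah Σ t=0..0: t=0:+1/725760 = 1/725760; ⇒ 3j(1 5 6; -1 4 -3)² = 1/286, sgn -1
B: Δ = 0!·2!·10!/13! = 1/858; Racah Σ t=0..0: t=0:+1/7257600 = 1/7257600; ⇒ 3j(1 5 6; 1 -5 4)² = 1/858, sgn +1
I_A²/I_B² = (1/286)/(1/858) = 3/1

3/1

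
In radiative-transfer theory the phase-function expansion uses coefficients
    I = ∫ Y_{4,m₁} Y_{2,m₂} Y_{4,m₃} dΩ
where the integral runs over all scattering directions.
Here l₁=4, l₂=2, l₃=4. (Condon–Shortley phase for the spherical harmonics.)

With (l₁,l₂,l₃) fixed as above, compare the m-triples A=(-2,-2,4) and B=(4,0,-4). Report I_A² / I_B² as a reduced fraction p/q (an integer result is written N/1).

3/14

Shared (l₁,l₂,l₃)=(4,2,4): N and (l;000)² cancel in I_A²/I_B².
A: Δ = 2!·6!·2!/11! = 1/13860; Racah Σ t=0..0: t=0:+1/2880 = 1/2880; ⇒ 3j(4 2 4; -2 -2 4)² = 2/165, sgn +1
B: Δ = 2!·6!·2!/11! = 1/13860; Racah Σ t=0..0: t=0:+1/2880 = 1/2880; ⇒ 3j(4 2 4; 4 0 -4)² = 28/495, sgn +1
I_A²/I_B² = (2/165)/(28/495) = 3/14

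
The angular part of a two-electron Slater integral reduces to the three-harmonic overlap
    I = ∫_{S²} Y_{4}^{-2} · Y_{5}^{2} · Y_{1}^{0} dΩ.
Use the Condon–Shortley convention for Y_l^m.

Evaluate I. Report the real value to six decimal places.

Checks pass: Σm=0; 10 even; l₃=1∈[1,9].
(2·4+1)(2·5+1)(2·1+1) = 297
Δ: 8! 0! 2! / 11! → 1/495
sum: t=4:+1/576 = 1/576
3j²(4 5 1; 0 0 0) = Δ·Π!·Σ² = 5/99  (sign -1)
sum: t=6:+1/1440 = 1/1440
3j²(4 5 1; -2 2 0) = Δ·Π!·Σ² = 7/165  (sign -1)
combine: 4πI² = 297·5/99·7/165 = 7/11
take √, sign +1: I = 0.22503380

0.225034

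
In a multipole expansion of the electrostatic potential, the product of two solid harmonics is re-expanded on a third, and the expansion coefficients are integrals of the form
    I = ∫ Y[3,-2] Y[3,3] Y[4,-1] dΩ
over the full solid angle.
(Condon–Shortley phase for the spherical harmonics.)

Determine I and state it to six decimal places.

Rules hold: Σm=0, L=10 even, 0≤4≤6.
N = 7·7·9 = 441
Δ = 2!·4!·4!/11! = 1/34650
Racah Σ t=0..2: t=0:+1/72 t=1:−1/16 t=2:+1/72 = -5/144
⇒ 3j(3 3 4; 0 0 0)² = 2/77, sgn -1
Racah Σ t=2..2: t=2:+1/288 = 1/288
⇒ 3j(3 3 4; -2 3 -1)² = 5/231, sgn -1
4πI² = N·(3j₀)²·(3jₘ)² = 30/121
I = +1·√(0.247934/4π) = 0.14046335

0.140463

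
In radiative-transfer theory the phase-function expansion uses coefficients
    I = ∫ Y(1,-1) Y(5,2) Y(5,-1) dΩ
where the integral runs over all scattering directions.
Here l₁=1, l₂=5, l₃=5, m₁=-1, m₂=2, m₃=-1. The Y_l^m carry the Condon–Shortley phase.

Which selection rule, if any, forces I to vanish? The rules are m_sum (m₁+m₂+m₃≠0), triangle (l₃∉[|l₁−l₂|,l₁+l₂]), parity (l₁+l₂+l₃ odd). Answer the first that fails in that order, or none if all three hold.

m₁+m₂+m₃ = -1 + 2 − 1 = 0  ✓
triangle: |1−5|=4 ≤ l₃=5 ≤ 1+5=6  ✓
parity: l₁+l₂+l₃ = 11 is odd  ✗

parity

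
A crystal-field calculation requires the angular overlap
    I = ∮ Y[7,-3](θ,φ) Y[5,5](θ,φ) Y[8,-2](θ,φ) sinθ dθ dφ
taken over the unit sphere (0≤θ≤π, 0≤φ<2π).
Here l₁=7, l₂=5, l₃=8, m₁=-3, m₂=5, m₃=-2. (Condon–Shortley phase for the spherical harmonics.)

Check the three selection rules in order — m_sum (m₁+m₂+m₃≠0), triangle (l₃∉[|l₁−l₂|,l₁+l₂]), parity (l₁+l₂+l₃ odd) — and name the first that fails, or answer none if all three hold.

azimuthal sum: -3 + 5 − 2 = 0  ✓
2 ≤ 8 ≤ 12 (triangle on l)  ✓
L = 7 + 5 + 8 = 20 (even)  ✓

none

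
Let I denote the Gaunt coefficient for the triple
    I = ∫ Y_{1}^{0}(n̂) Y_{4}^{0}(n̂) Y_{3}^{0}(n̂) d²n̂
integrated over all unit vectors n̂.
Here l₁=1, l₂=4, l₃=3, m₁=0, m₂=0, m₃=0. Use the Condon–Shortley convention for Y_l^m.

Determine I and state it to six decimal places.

0.246233

Checks pass: Σm=0; 8 even; l₃=3∈[3,5].
(2·1+1)(2·4+1)(2·3+1) = 189
Δ: 2! 0! 6! / 9! → 1/252
sum: t=1:−1/36 = -1/36
3j²(1 4 3; 0 0 0) = Δ·Π!·Σ² = 4/63  (sign +1)
(m-triple is (0,0,0) — same symbol as above.)
combine: 4πI² = 189·4/63·4/63 = 16/21
take √, sign +1: I = 0.24623252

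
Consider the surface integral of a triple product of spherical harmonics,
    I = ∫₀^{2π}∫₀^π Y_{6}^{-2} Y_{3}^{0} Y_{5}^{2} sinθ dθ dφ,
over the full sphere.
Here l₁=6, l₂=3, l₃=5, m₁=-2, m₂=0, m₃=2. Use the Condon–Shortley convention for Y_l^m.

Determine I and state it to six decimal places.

0.058844

Checks pass: Σm=0; 14 even; l₃=5∈[3,9].
(2·6+1)(2·3+1)(2·5+1) = 1001
Δ: 4! 8! 2! / 15! → 1/675675
sum: t=1:−1/8640 t=2:+1/2304 t=3:−1/8640 = 7/34560
3j²(6 3 5; 0 0 0) = Δ·Π!·Σ² = 7/429  (sign -1)
sum: t=1:−1/60480 t=2:+1/5760 t=3:−1/8640 = 1/24192
3j²(6 3 5; -2 0 2) = Δ·Π!·Σ² = 8/3003  (sign -1)
combine: 4πI² = 1001·7/429·8/3003 = 56/1287
take √, sign +1: I = 0.05884368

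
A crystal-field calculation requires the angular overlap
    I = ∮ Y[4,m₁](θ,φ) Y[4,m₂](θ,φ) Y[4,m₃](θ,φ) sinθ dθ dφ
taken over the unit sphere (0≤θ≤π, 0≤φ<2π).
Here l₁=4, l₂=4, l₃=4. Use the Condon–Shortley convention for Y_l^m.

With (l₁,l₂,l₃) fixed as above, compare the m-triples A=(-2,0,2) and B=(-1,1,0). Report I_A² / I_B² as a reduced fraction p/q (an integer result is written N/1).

Same 4,4,4: normalisation and zero-m 3j drop out of the ratio.
A: Δ: 4! 4! 4! / 13! → 1/450450; sum: t=2:+1/384 t=3:−1/216 t=4:+1/2304 = -11/6912; 3j²(4 4 4; -2 0 2) = Δ·Π!·Σ² = 11/1638  (sign -1)
B: Δ: 4! 4! 4! / 13! → 1/450450; sum: t=1:−1/3456 t=2:+1/144 t=3:−1/96 t=4:+1/864 = -1/384; 3j²(4 4 4; -1 1 0) = Δ·Π!·Σ² = 9/2002  (sign -1)
I_A²/I_B² = (11/1638)/(9/2002) = 121/81

121/81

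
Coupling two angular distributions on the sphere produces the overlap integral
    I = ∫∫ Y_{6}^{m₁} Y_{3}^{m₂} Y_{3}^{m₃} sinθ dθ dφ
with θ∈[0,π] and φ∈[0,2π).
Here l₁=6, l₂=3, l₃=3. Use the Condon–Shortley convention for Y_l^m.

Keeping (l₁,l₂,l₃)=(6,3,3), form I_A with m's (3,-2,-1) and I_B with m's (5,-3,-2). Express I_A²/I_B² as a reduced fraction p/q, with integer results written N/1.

Shared (l₁,l₂,l₃)=(6,3,3): N and (l;000)² cancel in I_A²/I_B².
A: Δ = 6!·6!·0!/13! = 1/12012; Racah Σ t=1..1: t=1:−1/5760 = -1/5760; ⇒ 3j(6 3 3; 3 -2 -1)² = 9/286, sgn -1
B: Δ = 6!·6!·0!/13! = 1/12012; Racah Σ t=0..0: t=0:+1/86400 = 1/86400; ⇒ 3j(6 3 3; 5 -3 -2)² = 1/26, sgn -1
I_A²/I_B² = (9/286)/(1/26) = 9/11

9/11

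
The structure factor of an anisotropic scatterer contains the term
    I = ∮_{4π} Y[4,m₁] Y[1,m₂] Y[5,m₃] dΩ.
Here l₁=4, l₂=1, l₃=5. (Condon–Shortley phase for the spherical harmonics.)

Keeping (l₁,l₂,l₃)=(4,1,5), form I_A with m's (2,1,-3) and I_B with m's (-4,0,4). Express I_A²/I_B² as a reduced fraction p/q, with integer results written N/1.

28/9

Shared (l₁,l₂,l₃)=(4,1,5): N and (l;000)² cancel in I_A²/I_B².
A: Δ = 0!·8!·2!/11! = 1/495; Racah Σ t=0..0: t=0:+1/2880 = 1/2880; ⇒ 3j(4 1 5; 2 1 -3)² = 28/495, sgn +1
B: Δ = 0!·8!·2!/11! = 1/495; Racah Σ t=0..0: t=0:+1/40320 = 1/40320; ⇒ 3j(4 1 5; -4 0 4)² = 1/55, sgn -1
I_A²/I_B² = (28/495)/(1/55) = 28/9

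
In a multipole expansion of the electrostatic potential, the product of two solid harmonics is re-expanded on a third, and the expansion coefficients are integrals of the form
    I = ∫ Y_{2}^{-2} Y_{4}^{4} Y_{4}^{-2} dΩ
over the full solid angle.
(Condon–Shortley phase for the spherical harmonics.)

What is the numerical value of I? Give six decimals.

Checks pass: Σm=0; 10 even; l₃=4∈[2,6].
(2·2+1)(2·4+1)(2·4+1) = 405
Δ: 2! 2! 6! / 11! → 1/13860
sum: t=0:+1/192 t=1:−1/36 t=2:+1/192 = -5/288
3j²(2 4 4; 0 0 0) = Δ·Π!·Σ² = 20/693  (sign -1)
sum: t=2:+1/2880 = 1/2880
3j²(2 4 4; -2 4 -2) = Δ·Π!·Σ² = 2/165  (sign +1)
combine: 4πI² = 405·20/693·2/165 = 120/847
take √, sign -1: I = -0.10618031

-0.106180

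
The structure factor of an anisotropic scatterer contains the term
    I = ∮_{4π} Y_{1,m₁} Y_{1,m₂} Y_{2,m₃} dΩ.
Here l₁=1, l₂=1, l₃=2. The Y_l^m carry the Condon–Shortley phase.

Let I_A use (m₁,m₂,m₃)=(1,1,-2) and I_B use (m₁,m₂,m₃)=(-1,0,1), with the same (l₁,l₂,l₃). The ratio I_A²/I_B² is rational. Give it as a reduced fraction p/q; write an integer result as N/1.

2/1

Shared (l₁,l₂,l₃)=(1,1,2): N and (l;000)² cancel in I_A²/I_B².
A: Δ = 0!·2!·2!/5! = 1/30; Racah Σ t=0..0: t=0:+1/4 = 1/4; ⇒ 3j(1 1 2; 1 1 -2)² = 1/5, sgn +1
B: Δ = 0!·2!·2!/5! = 1/30; Racah Σ t=0..0: t=0:+1/2 = 1/2; ⇒ 3j(1 1 2; -1 0 1)² = 1/10, sgn -1
I_A²/I_B² = (1/5)/(1/10) = 2/1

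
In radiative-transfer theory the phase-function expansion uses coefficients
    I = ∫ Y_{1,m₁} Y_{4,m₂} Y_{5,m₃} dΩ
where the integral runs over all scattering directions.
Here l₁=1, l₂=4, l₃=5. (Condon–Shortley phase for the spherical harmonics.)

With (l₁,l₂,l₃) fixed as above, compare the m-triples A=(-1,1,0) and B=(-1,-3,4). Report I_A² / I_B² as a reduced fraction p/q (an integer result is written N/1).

5/18

Same 1,4,5: normalisation and zero-m 3j drop out of the ratio.
A: Δ: 0! 2! 8! / 11! → 1/495; sum: t=0:+1/1440 = 1/1440; 3j²(1 4 5; -1 1 0) = Δ·Π!·Σ² = 2/99  (sign -1)
B: Δ: 0! 2! 8! / 11! → 1/495; sum: t=0:+1/10080 = 1/10080; 3j²(1 4 5; -1 -3 4) = Δ·Π!·Σ² = 4/55  (sign -1)
I_A²/I_B² = (2/99)/(4/55) = 5/18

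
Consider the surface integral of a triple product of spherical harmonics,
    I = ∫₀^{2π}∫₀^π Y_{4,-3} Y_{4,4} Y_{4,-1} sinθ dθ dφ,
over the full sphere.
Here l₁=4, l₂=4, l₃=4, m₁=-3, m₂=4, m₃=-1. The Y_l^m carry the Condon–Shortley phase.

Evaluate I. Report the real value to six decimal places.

-0.168431

m-sum 0 ✓  L=12 even ✓  0≤4≤8 ✓
Π(2lᵢ+1) = 9×9×9 = 729
triangle coeff Δ(4,4,4) = 1/450450
Σ_t [0,4]: t=0:+1/13824 t=1:−1/216 t=2:+1/64 t=3:−1/216 t=4:+1/13824 = 5/768
(3j)²=18/1001 [(4 4 4; 0 0 0)], sign=+1
Σ_t [4,4]: t=4:+1/3456 = 1/3456
(3j)²=35/1287 [(4 4 4; -3 4 -1)], sign=-1
⇒ 4πI² = 7290/20449
I = (-1)√(7290/20449/(4π)) = -0.16843130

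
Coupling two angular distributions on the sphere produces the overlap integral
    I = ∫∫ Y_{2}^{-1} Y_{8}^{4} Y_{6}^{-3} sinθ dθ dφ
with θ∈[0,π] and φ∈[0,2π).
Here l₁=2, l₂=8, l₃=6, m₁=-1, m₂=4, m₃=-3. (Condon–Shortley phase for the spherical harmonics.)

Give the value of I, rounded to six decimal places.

m-sum 0 ✓  L=16 even ✓  6≤6≤10 ✓
Π(2lᵢ+1) = 5×17×13 = 1105
triangle coeff Δ(2,8,6) = 1/30940
Σ_t [2,2]: t=2:+1/2073600 = 1/2073600
(3j)²=28/1105 [(2 8 6; 0 0 0)], sign=+1
Σ_t [3,3]: t=3:−1/13063680 = -1/13063680
(3j)²=44/1547 [(2 8 6; -1 4 -3)], sign=+1
⇒ 4πI² = 176/221
I = (+1)√(176/221/(4π)) = 0.25174176

0.251742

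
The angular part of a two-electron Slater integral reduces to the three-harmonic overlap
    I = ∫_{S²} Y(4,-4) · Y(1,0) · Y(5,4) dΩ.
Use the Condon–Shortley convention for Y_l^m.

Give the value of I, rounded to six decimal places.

Rules hold: Σm=0, L=10 even, 3≤5≤5.
N = 9·3·11 = 297
Δ = 0!·8!·2!/11! = 1/495
Racah Σ t=0..0: t=0:+1/576 = 1/576
⇒ 3j(4 1 5; 0 0 0)² = 5/99, sgn -1
Racah Σ t=0..0: t=0:+1/40320 = 1/40320
⇒ 3j(4 1 5; -4 0 4)² = 1/55, sgn -1
4πI² = N·(3j₀)²·(3jₘ)² = 3/11
I = +1·√(0.272727/4π) = 0.14731920

0.147319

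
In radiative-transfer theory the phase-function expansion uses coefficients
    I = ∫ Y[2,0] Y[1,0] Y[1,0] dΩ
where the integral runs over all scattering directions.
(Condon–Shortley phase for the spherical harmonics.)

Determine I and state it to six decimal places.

Rules hold: Σm=0, L=4 even, 1≤1≤3.
N = 5·3·3 = 45
Δ = 2!·2!·0!/5! = 1/30
Racah Σ t=1..1: t=1:−1/1 = -1/1
⇒ 3j(2 1 1; 0 0 0)² = 2/15, sgn +1
(m-triple is (0,0,0) — same symbol as above.)
4πI² = N·(3j₀)²·(3jₘ)² = 4/5
I = +1·√(0.8/4π) = 0.25231325

0.252313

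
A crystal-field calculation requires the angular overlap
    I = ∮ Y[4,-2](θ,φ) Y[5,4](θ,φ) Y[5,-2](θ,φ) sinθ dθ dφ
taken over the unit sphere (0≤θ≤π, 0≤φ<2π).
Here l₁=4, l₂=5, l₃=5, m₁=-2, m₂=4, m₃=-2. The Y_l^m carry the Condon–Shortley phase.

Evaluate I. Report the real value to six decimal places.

m-sum 0 ✓  L=14 even ✓  1≤5≤9 ✓
Π(2lᵢ+1) = 9×11×11 = 1089
triangle coeff Δ(4,5,5) = 1/3153150
Σ_t [0,4]: t=0:+1/69120 t=1:−1/1728 t=2:+1/576 t=3:−1/1728 t=4:+1/69120 = 7/11520
(3j)²=2/143 [(4 5 5; 0 0 0)], sign=-1
Σ_t [3,4]: t=3:−1/25920 t=4:+1/11520 = 1/20736
(3j)²=5/429 [(4 5 5; -2 4 -2)], sign=-1
⇒ 4πI² = 30/169
I = (+1)√(30/169/(4π)) = 0.11885360

0.118854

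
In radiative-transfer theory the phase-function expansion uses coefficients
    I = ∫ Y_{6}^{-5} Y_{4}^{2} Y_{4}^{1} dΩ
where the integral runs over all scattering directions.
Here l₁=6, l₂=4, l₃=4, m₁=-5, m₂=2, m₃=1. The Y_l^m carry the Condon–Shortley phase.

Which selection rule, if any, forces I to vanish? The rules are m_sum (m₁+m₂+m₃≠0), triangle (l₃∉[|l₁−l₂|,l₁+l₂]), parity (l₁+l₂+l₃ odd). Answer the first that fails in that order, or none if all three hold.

m_sum

Σmᵢ = -2  ✗
l₃∈[|l₁−l₂|,l₁+l₂]=[2,10], have l₃=4
Σlᵢ = 14 ⇒ even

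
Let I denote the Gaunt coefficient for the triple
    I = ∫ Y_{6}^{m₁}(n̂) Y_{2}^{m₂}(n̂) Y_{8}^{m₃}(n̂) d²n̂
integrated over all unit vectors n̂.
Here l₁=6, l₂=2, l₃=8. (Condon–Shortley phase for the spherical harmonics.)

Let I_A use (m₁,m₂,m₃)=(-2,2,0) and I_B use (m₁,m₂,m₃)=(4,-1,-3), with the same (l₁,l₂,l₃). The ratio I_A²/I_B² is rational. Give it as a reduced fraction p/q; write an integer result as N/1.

7/11

l's match ⇒ only the (l;m) 3-j factors differ between A and B.
A: triangle coeff Δ(6,2,8) = 1/30940; Σ_t [0,0]: t=0:+1/23224320 = 1/23224320; (3j)²=1/442 [(6 2 8; -2 2 0)], sign=+1
B: triangle coeff Δ(6,2,8) = 1/30940; Σ_t [0,0]: t=0:+1/43545600 = 1/43545600; (3j)²=11/3094 [(6 2 8; 4 -1 -3)], sign=-1
I_A²/I_B² = (1/442)/(11/3094) = 7/11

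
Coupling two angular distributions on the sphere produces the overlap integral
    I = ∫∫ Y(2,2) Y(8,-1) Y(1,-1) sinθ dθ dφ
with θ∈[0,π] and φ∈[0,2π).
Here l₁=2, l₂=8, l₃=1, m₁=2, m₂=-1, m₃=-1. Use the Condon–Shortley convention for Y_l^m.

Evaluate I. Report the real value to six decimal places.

0.000000

l₃=1 ∉ [6,10] — triangle fails ⇒ I = 0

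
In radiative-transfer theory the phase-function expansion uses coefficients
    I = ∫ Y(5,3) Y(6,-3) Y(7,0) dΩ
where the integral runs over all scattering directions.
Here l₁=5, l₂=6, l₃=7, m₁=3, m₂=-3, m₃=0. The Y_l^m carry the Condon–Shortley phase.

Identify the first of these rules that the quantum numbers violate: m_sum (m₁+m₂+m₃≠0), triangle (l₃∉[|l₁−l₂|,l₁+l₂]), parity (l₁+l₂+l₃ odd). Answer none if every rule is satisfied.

none

m₁+m₂+m₃ = 3 − 3 + 0 = 0  ✓
triangle: |5−6|=1 ≤ l₃=7 ≤ 5+6=11  ✓
parity: l₁+l₂+l₃ = 18 is even  ✓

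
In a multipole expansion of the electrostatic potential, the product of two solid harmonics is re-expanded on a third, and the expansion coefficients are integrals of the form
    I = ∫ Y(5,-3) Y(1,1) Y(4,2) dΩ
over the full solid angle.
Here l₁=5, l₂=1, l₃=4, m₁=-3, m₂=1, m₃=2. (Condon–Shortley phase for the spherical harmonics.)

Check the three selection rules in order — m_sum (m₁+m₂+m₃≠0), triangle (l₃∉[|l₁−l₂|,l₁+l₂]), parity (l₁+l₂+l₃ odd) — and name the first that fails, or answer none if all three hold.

none

Σmᵢ = 0  ✓
l₃∈[|l₁−l₂|,l₁+l₂]=[4,6], have l₃=4  ✓
Σlᵢ = 10 ⇒ even  ✓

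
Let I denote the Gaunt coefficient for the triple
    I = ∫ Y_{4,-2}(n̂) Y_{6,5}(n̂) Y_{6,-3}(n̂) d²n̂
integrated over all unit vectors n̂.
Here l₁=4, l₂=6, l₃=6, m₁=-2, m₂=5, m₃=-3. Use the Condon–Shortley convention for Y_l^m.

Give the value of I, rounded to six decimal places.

-0.147064

Checks pass: Σm=0; 16 even; l₃=6∈[2,10].
(2·4+1)(2·6+1)(2·6+1) = 1521
Δ: 4! 4! 8! / 17! → 1/15315300
sum: t=0:+1/829440 t=1:−1/25920 t=2:+1/9216 t=3:−1/25920 t=4:+1/829440 = 7/207360
3j²(4 6 6; 0 0 0) = Δ·Π!·Σ² = 28/2431  (sign +1)
sum: t=3:−1/1451520 t=4:+1/483840 = 1/725760
3j²(4 6 6; -2 5 -3) = Δ·Π!·Σ² = 24/1547  (sign -1)
combine: 4πI² = 1521·28/2431·24/1547 = 864/3179
take √, sign -1: I = -0.14706410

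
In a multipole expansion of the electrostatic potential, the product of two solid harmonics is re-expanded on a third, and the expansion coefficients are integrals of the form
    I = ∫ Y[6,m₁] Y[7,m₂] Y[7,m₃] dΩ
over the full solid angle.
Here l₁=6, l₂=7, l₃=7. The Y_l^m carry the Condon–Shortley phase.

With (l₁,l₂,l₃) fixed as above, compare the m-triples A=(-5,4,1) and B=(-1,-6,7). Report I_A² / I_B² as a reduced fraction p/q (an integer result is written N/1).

Same 6,7,7: normalisation and zero-m 3j drop out of the ratio.
A: Δ: 6! 6! 8! / 21! → 1/2444321880; sum: t=5:−1/124416000 t=6:+1/62208000 = 1/124416000; 3j²(6 7 7; -5 4 1) = Δ·Π!·Σ² = 154/20995  (sign +1)
B: Δ: 6! 6! 8! / 21! → 1/2444321880; sum: t=1:−1/3483648000 = -1/3483648000; 3j²(6 7 7; -1 -6 7) = Δ·Π!·Σ² = 143/12920  (sign -1)
I_A²/I_B² = (154/20995)/(143/12920) = 112/169

112/169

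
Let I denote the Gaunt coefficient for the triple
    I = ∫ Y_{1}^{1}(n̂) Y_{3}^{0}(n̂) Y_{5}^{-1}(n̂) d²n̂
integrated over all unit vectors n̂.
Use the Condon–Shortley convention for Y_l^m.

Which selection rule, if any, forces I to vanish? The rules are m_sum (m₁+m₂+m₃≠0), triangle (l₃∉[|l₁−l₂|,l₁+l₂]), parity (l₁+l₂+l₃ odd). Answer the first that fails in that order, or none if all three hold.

triangle

m₁+m₂+m₃ = 1 + 0 − 1 = 0  ✓
triangle: |1−3|=2 ≤ l₃=5 ≤ 1+3=4  ✗
parity: l₁+l₂+l₃ = 9 is odd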